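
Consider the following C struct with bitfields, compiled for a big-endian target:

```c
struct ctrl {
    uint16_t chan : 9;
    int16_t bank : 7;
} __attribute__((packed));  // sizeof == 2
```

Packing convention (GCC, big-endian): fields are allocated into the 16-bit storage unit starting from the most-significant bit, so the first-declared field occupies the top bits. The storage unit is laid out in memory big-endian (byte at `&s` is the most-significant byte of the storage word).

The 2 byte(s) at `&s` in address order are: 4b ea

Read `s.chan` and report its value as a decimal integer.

151

[0]=0x4b [1]=0xea (big-endian) → word 0x4bea
chan:9 @ bit 7 → (0x4bea>>7)&0x1ff = 0x97  ←
bank:7 @ bit 0 → (0x4bea>>0)&0x7f = 0x6a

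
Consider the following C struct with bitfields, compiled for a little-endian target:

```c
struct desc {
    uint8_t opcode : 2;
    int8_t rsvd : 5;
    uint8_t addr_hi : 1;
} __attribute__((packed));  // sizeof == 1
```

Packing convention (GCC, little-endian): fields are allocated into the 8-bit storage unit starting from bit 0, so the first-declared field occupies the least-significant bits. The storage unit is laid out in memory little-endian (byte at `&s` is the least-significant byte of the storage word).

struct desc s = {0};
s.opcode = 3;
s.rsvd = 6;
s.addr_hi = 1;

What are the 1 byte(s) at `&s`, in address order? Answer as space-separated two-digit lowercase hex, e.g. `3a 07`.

9b

[0+:2] opcode=3 & 0x3 = 0x3; word=0x03
[2+:5] rsvd=6 & 0x1f = 0x6; word=0x1b
[7+:1] addr_hi=1 & 0x1 = 0x1; word=0x9b
word = 0x9b → little-endian bytes:
  [0]=0x9b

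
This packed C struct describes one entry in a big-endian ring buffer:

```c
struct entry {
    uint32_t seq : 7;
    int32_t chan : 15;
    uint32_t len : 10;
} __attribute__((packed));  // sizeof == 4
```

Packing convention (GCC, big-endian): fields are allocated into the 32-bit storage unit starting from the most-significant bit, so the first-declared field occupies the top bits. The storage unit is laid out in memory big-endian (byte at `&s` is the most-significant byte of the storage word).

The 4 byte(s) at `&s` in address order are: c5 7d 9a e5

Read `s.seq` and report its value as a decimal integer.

[0]=0xc5 [1]=0x7d [2]=0x9a [3]=0xe5 (big-endian) → word 0xc57d9ae5
seq:7 @ bit 25 → (0xc57d9ae5>>25)&0x7f = 0x62  ←
chan:15 @ bit 10 → (0xc57d9ae5>>10)&0x7fff = 0x5f66
len:10 @ bit 0 → (0xc57d9ae5>>0)&0x3ff = 0x2e5

98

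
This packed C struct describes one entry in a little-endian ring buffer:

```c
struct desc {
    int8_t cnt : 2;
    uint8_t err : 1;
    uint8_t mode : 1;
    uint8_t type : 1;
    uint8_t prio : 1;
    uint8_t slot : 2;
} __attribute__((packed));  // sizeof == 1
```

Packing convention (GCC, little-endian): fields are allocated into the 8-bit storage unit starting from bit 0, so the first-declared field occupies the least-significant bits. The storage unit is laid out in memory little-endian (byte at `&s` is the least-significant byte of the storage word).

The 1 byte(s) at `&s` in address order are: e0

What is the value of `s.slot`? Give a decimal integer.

[0]=0xe0 (little-endian) → word 0xe0
cnt [0+:2] = (word>>0) & 0x3 = 0
err [2+:1] = (word>>2) & 0x1 = 0
mode [3+:1] = (word>>3) & 0x1 = 0
type [4+:1] = (word>>4) & 0x1 = 0
prio [5+:1] = (word>>5) & 0x1 = 1
slot [6+:2] = (word>>6) & 0x3 = 3  ←

3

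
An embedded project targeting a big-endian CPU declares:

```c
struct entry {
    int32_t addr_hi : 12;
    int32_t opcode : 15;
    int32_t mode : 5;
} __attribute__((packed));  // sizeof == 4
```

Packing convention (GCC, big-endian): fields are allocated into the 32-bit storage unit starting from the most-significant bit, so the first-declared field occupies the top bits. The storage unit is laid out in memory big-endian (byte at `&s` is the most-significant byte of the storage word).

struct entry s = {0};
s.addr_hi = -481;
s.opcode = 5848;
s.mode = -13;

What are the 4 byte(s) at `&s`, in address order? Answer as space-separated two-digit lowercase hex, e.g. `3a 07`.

e1 f2 db 13

[20+:12] addr_hi=-481 & 0xfff = 0xe1f; word=0xe1f00000
[5+:15] opcode=5848 & 0x7fff = 0x16d8; word=0xe1f2db00
[0+:5] mode=-13 & 0x1f = 0x13; word=0xe1f2db13
word = 0xe1f2db13 → big-endian bytes:
  [0]=0xe1  [1]=0xf2  [2]=0xdb  [3]=0x13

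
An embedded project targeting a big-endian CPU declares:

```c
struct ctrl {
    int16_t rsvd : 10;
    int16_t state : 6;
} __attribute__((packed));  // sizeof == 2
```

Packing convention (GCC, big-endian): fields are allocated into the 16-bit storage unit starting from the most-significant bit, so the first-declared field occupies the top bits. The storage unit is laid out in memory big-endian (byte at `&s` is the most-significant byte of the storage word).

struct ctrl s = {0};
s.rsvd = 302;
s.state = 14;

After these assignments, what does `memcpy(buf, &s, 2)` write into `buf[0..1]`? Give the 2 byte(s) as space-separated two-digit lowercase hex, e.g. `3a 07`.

[6+:10] rsvd=302 & 0x3ff = 0x12e; word=0x4b80
[0+:6] state=14 & 0x3f = 0xe; word=0x4b8e
word = 0x4b8e → big-endian bytes:
  [0]=0x4b  [1]=0x8e

4b 8e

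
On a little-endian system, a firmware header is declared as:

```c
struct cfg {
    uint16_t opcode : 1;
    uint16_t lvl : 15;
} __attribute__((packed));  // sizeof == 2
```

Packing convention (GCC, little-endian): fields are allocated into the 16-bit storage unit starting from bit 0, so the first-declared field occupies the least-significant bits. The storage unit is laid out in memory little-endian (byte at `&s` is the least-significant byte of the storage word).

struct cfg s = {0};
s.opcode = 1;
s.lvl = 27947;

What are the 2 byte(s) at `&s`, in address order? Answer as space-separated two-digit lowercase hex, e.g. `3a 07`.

57 da

[0+:1] opcode=1 & 0x1 = 0x1; word=0x0001
[1+:15] lvl=27947 & 0x7fff = 0x6d2b; word=0xda57
word = 0xda57 → little-endian bytes:
  [0]=0x57  [1]=0xda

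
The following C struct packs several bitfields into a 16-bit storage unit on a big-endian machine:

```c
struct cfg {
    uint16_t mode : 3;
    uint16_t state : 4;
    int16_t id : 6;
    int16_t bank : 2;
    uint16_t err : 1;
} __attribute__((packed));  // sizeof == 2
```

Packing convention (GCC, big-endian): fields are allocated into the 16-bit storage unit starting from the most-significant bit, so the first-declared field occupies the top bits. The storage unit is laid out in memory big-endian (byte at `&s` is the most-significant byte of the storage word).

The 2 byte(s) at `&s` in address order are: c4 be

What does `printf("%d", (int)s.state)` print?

[0]=0xc4 [1]=0xbe (big-endian) → word 0xc4be
mode:3 @ bit 13 → (0xc4be>>13)&0x7 = 0x6
state:4 @ bit 9 → (0xc4be>>9)&0xf = 0x2  ←
id:6 @ bit 3 → (0xc4be>>3)&0x3f = 0x17
bank:2 @ bit 1 → (0xc4be>>1)&0x3 = 0x3
err:1 @ bit 0 → (0xc4be>>0)&0x1 = 0x0

2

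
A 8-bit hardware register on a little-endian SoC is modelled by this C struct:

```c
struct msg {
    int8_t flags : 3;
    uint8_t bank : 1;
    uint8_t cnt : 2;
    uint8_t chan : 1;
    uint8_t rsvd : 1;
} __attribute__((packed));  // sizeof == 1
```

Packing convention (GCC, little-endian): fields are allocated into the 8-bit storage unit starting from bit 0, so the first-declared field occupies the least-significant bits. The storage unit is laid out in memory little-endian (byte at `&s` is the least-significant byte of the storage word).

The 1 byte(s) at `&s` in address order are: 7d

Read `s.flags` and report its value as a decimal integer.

[0]=0x7d (little-endian) → word 0x7d
flags:3 @ bit 0 → (0x7d>>0)&0x7 = 0x5  ←
bank:1 @ bit 3 → (0x7d>>3)&0x1 = 0x1
cnt:2 @ bit 4 → (0x7d>>4)&0x3 = 0x3
chan:1 @ bit 6 → (0x7d>>6)&0x1 = 0x1
rsvd:1 @ bit 7 → (0x7d>>7)&0x1 = 0x0
flags signed 3b, MSB=1: 5 - 8 = -3

-3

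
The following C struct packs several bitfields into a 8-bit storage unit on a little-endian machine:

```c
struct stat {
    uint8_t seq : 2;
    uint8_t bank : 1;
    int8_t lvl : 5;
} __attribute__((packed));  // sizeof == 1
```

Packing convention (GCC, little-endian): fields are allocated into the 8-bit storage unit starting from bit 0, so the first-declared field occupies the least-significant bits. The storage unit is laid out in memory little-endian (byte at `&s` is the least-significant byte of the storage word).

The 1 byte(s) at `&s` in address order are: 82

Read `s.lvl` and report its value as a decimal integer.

[0]=0x82 (little-endian) → word 0x82
seq [0+:2] = (word>>0) & 0x3 = 2
bank [2+:1] = (word>>2) & 0x1 = 0
lvl [3+:5] = (word>>3) & 0x1f = 16  ←
lvl signed 5b, MSB=1: 16 - 32 = -16

-16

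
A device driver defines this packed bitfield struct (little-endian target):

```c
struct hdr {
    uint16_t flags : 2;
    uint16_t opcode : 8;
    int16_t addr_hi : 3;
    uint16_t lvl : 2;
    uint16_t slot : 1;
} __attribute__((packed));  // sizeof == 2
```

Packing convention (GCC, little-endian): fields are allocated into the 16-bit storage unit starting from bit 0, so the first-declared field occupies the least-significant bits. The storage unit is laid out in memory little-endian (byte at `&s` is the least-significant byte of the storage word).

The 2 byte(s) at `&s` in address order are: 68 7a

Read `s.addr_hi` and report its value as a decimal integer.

[0]=0x68 [1]=0x7a (little-endian) → word 0x7a68
flags [0+:2] = (word>>0) & 0x3 = 0
opcode [2+:8] = (word>>2) & 0xff = 154
addr_hi [10+:3] = (word>>10) & 0x7 = 6  ←
lvl [13+:2] = (word>>13) & 0x3 = 3
slot [15+:1] = (word>>15) & 0x1 = 0
addr_hi signed 3b, MSB=1: 6 - 8 = -2

-2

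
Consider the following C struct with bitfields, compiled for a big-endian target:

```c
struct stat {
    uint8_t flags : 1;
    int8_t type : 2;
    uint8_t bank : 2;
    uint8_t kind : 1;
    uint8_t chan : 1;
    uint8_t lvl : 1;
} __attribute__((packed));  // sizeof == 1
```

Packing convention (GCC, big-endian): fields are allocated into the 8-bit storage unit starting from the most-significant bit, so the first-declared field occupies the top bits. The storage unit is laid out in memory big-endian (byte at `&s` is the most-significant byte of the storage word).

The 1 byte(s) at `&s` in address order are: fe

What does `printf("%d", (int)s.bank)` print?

[0]=0xfe (big-endian) → word 0xfe
flags [7+:1] = (word>>7) & 0x1 = 1
type [5+:2] = (word>>5) & 0x3 = 3
bank [3+:2] = (word>>3) & 0x3 = 3  ←
kind [2+:1] = (word>>2) & 0x1 = 1
chan [1+:1] = (word>>1) & 0x1 = 1
lvl [0+:1] = (word>>0) & 0x1 = 0

3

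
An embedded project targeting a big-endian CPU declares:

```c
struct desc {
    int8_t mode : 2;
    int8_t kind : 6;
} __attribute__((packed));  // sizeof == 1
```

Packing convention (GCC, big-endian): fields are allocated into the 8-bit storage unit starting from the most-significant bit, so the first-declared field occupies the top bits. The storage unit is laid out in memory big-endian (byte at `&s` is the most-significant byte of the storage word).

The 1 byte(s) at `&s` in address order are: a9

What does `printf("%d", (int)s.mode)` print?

-2

[0]=0xa9 (big-endian) → word 0xa9
mode [6+:2] = (word>>6) & 0x3 = 2  ←
kind [0+:6] = (word>>0) & 0x3f = 41
mode signed 2b, MSB=1: 2 - 4 = -2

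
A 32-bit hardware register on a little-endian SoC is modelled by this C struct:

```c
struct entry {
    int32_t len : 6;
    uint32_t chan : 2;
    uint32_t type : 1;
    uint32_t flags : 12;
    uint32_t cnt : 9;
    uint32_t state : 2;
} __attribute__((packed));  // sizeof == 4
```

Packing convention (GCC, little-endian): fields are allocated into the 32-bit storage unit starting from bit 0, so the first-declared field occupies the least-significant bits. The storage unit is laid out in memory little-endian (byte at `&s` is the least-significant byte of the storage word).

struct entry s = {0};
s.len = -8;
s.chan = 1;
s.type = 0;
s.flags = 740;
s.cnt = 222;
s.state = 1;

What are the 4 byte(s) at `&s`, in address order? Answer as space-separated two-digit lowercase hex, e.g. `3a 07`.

78 c8 c5 5b

len:6 = -8 → 0x38 << 0 → word 0x00000038
chan:2 = 1 → 0x1 << 6 → word 0x00000078
type:1 = 0 → 0x0 << 8 → word 0x00000078
flags:12 = 740 → 0x2e4 << 9 → word 0x0005c878
cnt:9 = 222 → 0xde << 21 → word 0x1bc5c878
state:2 = 1 → 0x1 << 30 → word 0x5bc5c878
word = 0x5bc5c878 → little-endian bytes:
  [0]=0x78  [1]=0xc8  [2]=0xc5  [3]=0x5b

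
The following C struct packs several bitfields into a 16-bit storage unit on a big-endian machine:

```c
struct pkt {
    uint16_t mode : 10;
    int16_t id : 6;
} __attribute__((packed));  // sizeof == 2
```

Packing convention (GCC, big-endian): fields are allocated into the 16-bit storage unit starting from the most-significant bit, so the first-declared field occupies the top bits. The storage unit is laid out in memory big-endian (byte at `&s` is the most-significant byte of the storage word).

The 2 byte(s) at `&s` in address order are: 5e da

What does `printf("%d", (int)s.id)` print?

26

[0]=0x5e [1]=0xda (big-endian) → word 0x5eda
mode:10 @ bit 6 → (0x5eda>>6)&0x3ff = 0x17b
id:6 @ bit 0 → (0x5eda>>0)&0x3f = 0x1a  ←
id signed 6b, MSB=0: value = 26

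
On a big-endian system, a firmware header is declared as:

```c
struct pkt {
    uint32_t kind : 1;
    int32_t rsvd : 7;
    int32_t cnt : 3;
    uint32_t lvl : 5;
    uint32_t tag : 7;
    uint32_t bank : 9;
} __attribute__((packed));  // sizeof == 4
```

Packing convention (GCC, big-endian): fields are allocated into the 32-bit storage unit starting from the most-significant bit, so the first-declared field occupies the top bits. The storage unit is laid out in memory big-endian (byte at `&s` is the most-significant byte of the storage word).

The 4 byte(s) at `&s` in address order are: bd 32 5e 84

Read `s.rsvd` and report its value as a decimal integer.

61

[0]=0xbd [1]=0x32 [2]=0x5e [3]=0x84 (big-endian) → word 0xbd325e84
kind [31+:1] = (word>>31) & 0x1 = 1
rsvd [24+:7] = (word>>24) & 0x7f = 61  ←
cnt [21+:3] = (word>>21) & 0x7 = 1
lvl [16+:5] = (word>>16) & 0x1f = 18
tag [9+:7] = (word>>9) & 0x7f = 47
bank [0+:9] = (word>>0) & 0x1ff = 132
rsvd signed 7b, MSB=0: value = 61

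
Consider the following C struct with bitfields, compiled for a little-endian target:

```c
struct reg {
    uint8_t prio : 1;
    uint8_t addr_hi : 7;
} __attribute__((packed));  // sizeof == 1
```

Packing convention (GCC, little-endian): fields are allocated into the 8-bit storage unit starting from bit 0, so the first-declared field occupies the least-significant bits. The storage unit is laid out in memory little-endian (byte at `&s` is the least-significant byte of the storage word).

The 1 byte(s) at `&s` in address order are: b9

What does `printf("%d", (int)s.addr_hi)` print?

92

[0]=0xb9 (little-endian) → word 0xb9
prio [0+:1] = (word>>0) & 0x1 = 1
addr_hi [1+:7] = (word>>1) & 0x7f = 92  ←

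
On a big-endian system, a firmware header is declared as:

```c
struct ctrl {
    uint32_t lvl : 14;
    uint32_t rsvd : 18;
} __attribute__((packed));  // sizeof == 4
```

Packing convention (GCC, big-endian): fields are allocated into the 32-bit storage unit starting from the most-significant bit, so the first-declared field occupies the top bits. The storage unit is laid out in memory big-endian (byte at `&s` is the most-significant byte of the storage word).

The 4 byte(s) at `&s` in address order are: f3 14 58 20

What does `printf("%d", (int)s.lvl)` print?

15557

[0]=0xf3 [1]=0x14 [2]=0x58 [3]=0x20 (big-endian) → word 0xf3145820
lvl:14 @ bit 18 → (0xf3145820>>18)&0x3fff = 0x3cc5  ←
rsvd:18 @ bit 0 → (0xf3145820>>0)&0x3ffff = 0x5820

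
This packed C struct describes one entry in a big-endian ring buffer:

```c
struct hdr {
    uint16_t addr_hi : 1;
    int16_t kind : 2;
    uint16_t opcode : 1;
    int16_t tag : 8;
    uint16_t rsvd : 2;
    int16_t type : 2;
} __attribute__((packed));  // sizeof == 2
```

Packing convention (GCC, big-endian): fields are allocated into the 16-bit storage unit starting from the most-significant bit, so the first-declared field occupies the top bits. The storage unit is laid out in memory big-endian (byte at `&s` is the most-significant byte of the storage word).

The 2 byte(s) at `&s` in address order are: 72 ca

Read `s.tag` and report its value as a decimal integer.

[0]=0x72 [1]=0xca (big-endian) → word 0x72ca
addr_hi:1 @ bit 15 → (0x72ca>>15)&0x1 = 0x0
kind:2 @ bit 13 → (0x72ca>>13)&0x3 = 0x3
opcode:1 @ bit 12 → (0x72ca>>12)&0x1 = 0x1
tag:8 @ bit 4 → (0x72ca>>4)&0xff = 0x2c  ←
rsvd:2 @ bit 2 → (0x72ca>>2)&0x3 = 0x2
type:2 @ bit 0 → (0x72ca>>0)&0x3 = 0x2
tag signed 8b, MSB=0: value = 44

44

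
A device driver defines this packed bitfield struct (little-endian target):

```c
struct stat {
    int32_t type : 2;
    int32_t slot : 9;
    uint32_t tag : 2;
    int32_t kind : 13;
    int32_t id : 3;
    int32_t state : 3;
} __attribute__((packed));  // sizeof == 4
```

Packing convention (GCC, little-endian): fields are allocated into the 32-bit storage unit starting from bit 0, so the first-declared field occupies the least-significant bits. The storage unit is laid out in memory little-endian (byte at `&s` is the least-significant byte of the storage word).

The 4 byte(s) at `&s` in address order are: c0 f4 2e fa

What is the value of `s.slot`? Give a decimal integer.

[0]=0xc0 [1]=0xf4 [2]=0x2e [3]=0xfa (little-endian) → word 0xfa2ef4c0
type:2 @ bit 0 → (0xfa2ef4c0>>0)&0x3 = 0x0
slot:9 @ bit 2 → (0xfa2ef4c0>>2)&0x1ff = 0x130  ←
tag:2 @ bit 11 → (0xfa2ef4c0>>11)&0x3 = 0x2
kind:13 @ bit 13 → (0xfa2ef4c0>>13)&0x1fff = 0x1177
id:3 @ bit 26 → (0xfa2ef4c0>>26)&0x7 = 0x6
state:3 @ bit 29 → (0xfa2ef4c0>>29)&0x7 = 0x7
slot signed 9b, MSB=1: 304 - 512 = -208

-208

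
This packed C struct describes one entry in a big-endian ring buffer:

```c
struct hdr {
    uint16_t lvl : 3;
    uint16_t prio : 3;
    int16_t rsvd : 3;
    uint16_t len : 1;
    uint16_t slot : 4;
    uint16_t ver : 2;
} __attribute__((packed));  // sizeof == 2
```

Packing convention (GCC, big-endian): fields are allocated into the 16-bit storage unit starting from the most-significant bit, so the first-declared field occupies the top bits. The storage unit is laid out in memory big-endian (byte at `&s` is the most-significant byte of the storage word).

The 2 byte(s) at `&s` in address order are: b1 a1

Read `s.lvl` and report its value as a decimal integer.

[0]=0xb1 [1]=0xa1 (big-endian) → word 0xb1a1
lvl [13+:3] = (word>>13) & 0x7 = 5  ←
prio [10+:3] = (word>>10) & 0x7 = 4
rsvd [7+:3] = (word>>7) & 0x7 = 3
len [6+:1] = (word>>6) & 0x1 = 0
slot [2+:4] = (word>>2) & 0xf = 8
ver [0+:2] = (word>>0) & 0x3 = 1

5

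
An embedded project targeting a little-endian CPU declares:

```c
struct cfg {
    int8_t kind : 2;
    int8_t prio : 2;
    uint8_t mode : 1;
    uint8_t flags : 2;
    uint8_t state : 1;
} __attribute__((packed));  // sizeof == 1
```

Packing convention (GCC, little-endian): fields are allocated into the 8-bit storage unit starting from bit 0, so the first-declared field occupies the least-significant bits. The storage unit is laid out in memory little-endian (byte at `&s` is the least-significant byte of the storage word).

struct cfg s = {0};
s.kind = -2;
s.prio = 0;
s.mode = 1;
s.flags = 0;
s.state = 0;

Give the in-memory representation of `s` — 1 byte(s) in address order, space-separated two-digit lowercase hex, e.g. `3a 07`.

kind (2b) val=-2 bits=0x2 at bit 0: 0x02
prio (2b) val=0 bits=0x0 at bit 2: 0x02
mode (1b) val=1 bits=0x1 at bit 4: 0x12
flags (2b) val=0 bits=0x0 at bit 5: 0x12
state (1b) val=0 bits=0x0 at bit 7: 0x12
word = 0x12 → little-endian bytes:
  [0]=0x12

12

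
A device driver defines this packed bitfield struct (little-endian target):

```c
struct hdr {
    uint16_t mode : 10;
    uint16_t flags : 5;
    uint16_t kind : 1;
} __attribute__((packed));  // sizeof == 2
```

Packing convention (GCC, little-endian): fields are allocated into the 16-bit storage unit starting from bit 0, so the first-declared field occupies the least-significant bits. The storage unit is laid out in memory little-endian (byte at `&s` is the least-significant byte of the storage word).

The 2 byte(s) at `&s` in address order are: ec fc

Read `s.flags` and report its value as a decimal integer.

31

[0]=0xec [1]=0xfc (little-endian) → word 0xfcec
mode [0+:10] = (word>>0) & 0x3ff = 236
flags [10+:5] = (word>>10) & 0x1f = 31  ←
kind [15+:1] = (word>>15) & 0x1 = 1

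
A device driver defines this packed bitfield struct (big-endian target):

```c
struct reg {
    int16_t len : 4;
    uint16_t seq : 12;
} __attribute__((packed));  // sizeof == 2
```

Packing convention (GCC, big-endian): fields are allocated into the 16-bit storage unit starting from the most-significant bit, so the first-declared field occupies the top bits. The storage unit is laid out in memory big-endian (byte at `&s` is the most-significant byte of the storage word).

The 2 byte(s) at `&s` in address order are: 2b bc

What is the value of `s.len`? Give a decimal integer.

2

[0]=0x2b [1]=0xbc (big-endian) → word 0x2bbc
len [12+:4] = (word>>12) & 0xf = 2  ←
seq [0+:12] = (word>>0) & 0xfff = 3004
len signed 4b, MSB=0: value = 2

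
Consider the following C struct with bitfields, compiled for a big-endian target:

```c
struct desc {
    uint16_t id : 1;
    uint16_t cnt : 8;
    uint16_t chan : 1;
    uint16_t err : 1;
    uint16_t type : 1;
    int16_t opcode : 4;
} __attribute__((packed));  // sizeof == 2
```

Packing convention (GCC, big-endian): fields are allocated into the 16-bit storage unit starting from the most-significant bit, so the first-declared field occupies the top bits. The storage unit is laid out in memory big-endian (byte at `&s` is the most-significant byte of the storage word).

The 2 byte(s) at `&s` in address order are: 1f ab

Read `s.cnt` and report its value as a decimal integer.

63

[0]=0x1f [1]=0xab (big-endian) → word 0x1fab
id:1 @ bit 15 → (0x1fab>>15)&0x1 = 0x0
cnt:8 @ bit 7 → (0x1fab>>7)&0xff = 0x3f  ←
chan:1 @ bit 6 → (0x1fab>>6)&0x1 = 0x0
err:1 @ bit 5 → (0x1fab>>5)&0x1 = 0x1
type:1 @ bit 4 → (0x1fab>>4)&0x1 = 0x0
opcode:4 @ bit 0 → (0x1fab>>0)&0xf = 0xb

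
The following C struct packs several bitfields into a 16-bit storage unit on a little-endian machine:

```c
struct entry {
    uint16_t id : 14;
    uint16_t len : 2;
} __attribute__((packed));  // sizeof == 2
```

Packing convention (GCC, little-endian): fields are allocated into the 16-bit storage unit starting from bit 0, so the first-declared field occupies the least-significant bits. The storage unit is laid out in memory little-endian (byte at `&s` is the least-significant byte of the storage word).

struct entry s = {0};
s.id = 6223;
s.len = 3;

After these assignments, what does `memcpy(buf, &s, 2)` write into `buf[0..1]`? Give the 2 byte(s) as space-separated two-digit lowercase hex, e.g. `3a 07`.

4f d8

id:14 = 6223 → 0x184f << 0 → word 0x184f
len:2 = 3 → 0x3 << 14 → word 0xd84f
word = 0xd84f → little-endian bytes:
  [0]=0x4f  [1]=0xd8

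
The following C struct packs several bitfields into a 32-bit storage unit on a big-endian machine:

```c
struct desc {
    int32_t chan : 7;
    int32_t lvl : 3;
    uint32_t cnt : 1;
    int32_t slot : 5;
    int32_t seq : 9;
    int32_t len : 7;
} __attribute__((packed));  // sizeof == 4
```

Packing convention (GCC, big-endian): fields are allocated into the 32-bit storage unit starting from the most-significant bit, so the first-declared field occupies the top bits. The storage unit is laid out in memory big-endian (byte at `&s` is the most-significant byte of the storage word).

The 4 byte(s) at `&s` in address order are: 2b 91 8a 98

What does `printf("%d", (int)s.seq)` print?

[0]=0x2b [1]=0x91 [2]=0x8a [3]=0x98 (big-endian) → word 0x2b918a98
chan:7 @ bit 25 → (0x2b918a98>>25)&0x7f = 0x15
lvl:3 @ bit 22 → (0x2b918a98>>22)&0x7 = 0x6
cnt:1 @ bit 21 → (0x2b918a98>>21)&0x1 = 0x0
slot:5 @ bit 16 → (0x2b918a98>>16)&0x1f = 0x11
seq:9 @ bit 7 → (0x2b918a98>>7)&0x1ff = 0x115  ←
len:7 @ bit 0 → (0x2b918a98>>0)&0x7f = 0x18
seq signed 9b, MSB=1: 277 - 512 = -235

-235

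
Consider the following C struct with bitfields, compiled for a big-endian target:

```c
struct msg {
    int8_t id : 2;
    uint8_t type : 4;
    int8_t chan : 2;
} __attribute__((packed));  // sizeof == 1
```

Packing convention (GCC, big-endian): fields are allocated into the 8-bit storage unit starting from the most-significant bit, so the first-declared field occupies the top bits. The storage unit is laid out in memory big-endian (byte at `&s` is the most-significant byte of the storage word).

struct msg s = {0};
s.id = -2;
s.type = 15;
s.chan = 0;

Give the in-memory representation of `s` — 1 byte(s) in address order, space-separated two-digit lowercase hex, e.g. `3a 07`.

[6+:2] id=-2 & 0x3 = 0x2; word=0x80
[2+:4] type=15 & 0xf = 0xf; word=0xbc
[0+:2] chan=0 & 0x3 = 0x0; word=0xbc
word = 0xbc → big-endian bytes:
  [0]=0xbc

bc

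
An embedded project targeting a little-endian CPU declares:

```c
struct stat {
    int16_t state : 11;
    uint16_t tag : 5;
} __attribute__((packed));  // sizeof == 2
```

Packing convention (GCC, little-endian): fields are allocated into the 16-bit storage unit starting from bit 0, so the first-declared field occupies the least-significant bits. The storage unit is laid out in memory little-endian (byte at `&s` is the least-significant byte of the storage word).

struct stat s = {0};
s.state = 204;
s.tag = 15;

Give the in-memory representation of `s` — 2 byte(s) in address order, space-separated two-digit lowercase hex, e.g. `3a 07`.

cc 78

state (11b) val=204 bits=0xcc at bit 0: 0x00cc
tag (5b) val=15 bits=0xf at bit 11: 0x78cc
word = 0x78cc → little-endian bytes:
  [0]=0xcc  [1]=0x78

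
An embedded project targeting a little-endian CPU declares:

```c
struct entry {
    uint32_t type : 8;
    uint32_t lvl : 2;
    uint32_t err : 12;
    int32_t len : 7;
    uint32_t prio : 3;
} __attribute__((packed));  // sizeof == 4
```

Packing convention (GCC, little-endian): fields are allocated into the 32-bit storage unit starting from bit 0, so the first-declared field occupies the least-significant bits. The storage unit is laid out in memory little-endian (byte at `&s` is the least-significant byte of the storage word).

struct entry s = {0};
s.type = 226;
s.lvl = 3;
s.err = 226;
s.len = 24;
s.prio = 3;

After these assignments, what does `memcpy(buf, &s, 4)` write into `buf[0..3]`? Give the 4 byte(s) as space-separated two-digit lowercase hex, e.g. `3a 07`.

e2 8b 03 66

[0+:8] type=226 & 0xff = 0xe2; word=0x000000e2
[8+:2] lvl=3 & 0x3 = 0x3; word=0x000003e2
[10+:12] err=226 & 0xfff = 0xe2; word=0x00038be2
[22+:7] len=24 & 0x7f = 0x18; word=0x06038be2
[29+:3] prio=3 & 0x7 = 0x3; word=0x66038be2
word = 0x66038be2 → little-endian bytes:
  [0]=0xe2  [1]=0x8b  [2]=0x03  [3]=0x66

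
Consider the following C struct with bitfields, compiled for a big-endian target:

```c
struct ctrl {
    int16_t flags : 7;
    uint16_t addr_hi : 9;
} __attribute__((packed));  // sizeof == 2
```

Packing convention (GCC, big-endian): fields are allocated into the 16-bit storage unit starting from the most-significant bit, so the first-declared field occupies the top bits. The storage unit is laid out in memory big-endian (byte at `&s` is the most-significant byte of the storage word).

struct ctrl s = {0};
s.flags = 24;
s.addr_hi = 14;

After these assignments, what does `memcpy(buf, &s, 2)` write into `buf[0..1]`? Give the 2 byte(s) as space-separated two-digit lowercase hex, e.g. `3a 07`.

30 0e

flags (7b) val=24 bits=0x18 at bit 9: 0x3000
addr_hi (9b) val=14 bits=0xe at bit 0: 0x300e
word = 0x300e → big-endian bytes:
  [0]=0x30  [1]=0x0e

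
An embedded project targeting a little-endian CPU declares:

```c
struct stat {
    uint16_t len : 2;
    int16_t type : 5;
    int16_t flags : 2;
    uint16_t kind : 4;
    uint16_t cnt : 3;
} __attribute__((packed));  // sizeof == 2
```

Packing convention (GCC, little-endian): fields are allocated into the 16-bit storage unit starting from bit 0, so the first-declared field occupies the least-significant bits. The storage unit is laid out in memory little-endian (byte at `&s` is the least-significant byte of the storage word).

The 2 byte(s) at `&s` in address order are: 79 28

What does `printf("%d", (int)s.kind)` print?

[0]=0x79 [1]=0x28 (little-endian) → word 0x2879
len:2 @ bit 0 → (0x2879>>0)&0x3 = 0x1
type:5 @ bit 2 → (0x2879>>2)&0x1f = 0x1e
flags:2 @ bit 7 → (0x2879>>7)&0x3 = 0x0
kind:4 @ bit 9 → (0x2879>>9)&0xf = 0x4  ←
cnt:3 @ bit 13 → (0x2879>>13)&0x7 = 0x1

4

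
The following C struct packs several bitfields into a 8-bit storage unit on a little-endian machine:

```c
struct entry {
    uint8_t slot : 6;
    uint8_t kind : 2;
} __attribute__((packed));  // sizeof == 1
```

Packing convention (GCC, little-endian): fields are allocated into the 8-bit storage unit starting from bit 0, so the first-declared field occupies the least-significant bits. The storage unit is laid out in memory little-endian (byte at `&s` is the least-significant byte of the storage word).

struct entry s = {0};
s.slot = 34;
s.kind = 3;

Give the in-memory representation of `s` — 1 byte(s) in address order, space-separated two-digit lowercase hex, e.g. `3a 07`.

e2

slot:6 = 34 → 0x22 << 0 → word 0x22
kind:2 = 3 → 0x3 << 6 → word 0xe2
word = 0xe2 → little-endian bytes:
  [0]=0xe2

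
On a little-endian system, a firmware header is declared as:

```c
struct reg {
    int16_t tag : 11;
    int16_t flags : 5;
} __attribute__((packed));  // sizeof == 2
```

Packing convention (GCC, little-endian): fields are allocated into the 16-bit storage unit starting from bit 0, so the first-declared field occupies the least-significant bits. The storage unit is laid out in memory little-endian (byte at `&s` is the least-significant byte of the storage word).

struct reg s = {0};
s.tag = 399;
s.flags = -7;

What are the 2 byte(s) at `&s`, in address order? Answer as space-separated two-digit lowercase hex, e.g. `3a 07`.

tag (11b) val=399 bits=0x18f at bit 0: 0x018f
flags (5b) val=-7 bits=0x19 at bit 11: 0xc98f
word = 0xc98f → little-endian bytes:
  [0]=0x8f  [1]=0xc9

8f c9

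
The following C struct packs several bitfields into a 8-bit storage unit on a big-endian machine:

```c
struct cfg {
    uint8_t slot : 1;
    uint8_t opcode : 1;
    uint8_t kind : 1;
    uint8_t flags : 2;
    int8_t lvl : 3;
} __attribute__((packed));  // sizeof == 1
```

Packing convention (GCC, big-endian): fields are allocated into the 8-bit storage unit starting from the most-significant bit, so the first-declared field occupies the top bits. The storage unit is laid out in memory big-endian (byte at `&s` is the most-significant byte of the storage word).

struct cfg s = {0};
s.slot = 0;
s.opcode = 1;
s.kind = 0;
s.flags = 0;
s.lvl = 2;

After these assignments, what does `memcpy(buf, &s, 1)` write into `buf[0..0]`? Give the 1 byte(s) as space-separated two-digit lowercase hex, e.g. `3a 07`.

42

[7+:1] slot=0 & 0x1 = 0x0; word=0x00
[6+:1] opcode=1 & 0x1 = 0x1; word=0x40
[5+:1] kind=0 & 0x1 = 0x0; word=0x40
[3+:2] flags=0 & 0x3 = 0x0; word=0x40
[0+:3] lvl=2 & 0x7 = 0x2; word=0x42
word = 0x42 → big-endian bytes:
  [0]=0x42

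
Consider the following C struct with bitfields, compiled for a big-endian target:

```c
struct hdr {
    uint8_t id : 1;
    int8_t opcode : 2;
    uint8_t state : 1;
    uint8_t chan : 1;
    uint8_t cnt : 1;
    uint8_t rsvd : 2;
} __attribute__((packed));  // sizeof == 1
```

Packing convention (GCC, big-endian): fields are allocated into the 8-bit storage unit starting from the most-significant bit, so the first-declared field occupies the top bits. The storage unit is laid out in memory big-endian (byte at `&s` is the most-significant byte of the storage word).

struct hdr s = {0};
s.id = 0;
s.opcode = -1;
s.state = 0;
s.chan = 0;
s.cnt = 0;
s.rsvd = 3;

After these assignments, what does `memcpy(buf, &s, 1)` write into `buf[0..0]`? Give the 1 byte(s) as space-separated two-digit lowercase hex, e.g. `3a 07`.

63

id (1b) val=0 bits=0x0 at bit 7: 0x00
opcode (2b) val=-1 bits=0x3 at bit 5: 0x60
state (1b) val=0 bits=0x0 at bit 4: 0x60
chan (1b) val=0 bits=0x0 at bit 3: 0x60
cnt (1b) val=0 bits=0x0 at bit 2: 0x60
rsvd (2b) val=3 bits=0x3 at bit 0: 0x63
word = 0x63 → big-endian bytes:
  [0]=0x63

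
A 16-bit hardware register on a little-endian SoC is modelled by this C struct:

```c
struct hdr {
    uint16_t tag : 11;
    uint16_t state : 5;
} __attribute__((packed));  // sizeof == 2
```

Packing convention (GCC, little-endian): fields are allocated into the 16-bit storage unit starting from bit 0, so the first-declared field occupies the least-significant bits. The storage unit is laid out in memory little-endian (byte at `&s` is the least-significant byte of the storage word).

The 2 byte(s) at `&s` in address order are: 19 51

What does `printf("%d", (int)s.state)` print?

10

[0]=0x19 [1]=0x51 (little-endian) → word 0x5119
tag:11 @ bit 0 → (0x5119>>0)&0x7ff = 0x119
state:5 @ bit 11 → (0x5119>>11)&0x1f = 0xa  ←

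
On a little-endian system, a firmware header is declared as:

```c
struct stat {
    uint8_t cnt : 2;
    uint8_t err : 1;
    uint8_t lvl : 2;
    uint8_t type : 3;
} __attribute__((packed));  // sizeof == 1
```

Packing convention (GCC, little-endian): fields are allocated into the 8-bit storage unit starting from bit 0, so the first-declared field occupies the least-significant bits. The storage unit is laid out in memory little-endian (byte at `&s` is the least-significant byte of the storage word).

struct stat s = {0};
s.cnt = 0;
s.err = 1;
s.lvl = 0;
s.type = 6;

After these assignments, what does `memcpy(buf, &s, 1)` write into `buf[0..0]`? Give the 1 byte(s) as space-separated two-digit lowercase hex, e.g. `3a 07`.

cnt (2b) val=0 bits=0x0 at bit 0: 0x00
err (1b) val=1 bits=0x1 at bit 2: 0x04
lvl (2b) val=0 bits=0x0 at bit 3: 0x04
type (3b) val=6 bits=0x6 at bit 5: 0xc4
word = 0xc4 → little-endian bytes:
  [0]=0xc4

c4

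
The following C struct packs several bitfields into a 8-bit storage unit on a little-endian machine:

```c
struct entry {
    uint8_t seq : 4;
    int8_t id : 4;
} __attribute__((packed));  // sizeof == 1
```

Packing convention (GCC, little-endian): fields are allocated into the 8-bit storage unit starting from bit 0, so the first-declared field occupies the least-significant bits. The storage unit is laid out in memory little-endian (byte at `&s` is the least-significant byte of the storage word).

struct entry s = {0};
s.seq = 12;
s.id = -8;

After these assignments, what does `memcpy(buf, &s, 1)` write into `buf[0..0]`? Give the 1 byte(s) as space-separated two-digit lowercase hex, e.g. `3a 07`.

8c

seq (4b) val=12 bits=0xc at bit 0: 0x0c
id (4b) val=-8 bits=0x8 at bit 4: 0x8c
word = 0x8c → little-endian bytes:
  [0]=0x8c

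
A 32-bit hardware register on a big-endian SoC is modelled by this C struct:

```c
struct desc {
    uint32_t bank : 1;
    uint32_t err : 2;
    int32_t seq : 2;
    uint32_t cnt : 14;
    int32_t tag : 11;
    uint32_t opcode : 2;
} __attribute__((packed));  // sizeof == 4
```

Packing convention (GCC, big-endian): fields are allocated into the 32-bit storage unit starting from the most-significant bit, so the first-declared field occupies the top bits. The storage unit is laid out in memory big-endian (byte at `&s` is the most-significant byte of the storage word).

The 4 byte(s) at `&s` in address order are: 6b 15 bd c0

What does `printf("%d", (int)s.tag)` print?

-144

[0]=0x6b [1]=0x15 [2]=0xbd [3]=0xc0 (big-endian) → word 0x6b15bdc0
bank [31+:1] = (word>>31) & 0x1 = 0
err [29+:2] = (word>>29) & 0x3 = 3
seq [27+:2] = (word>>27) & 0x3 = 1
cnt [13+:14] = (word>>13) & 0x3fff = 6317
tag [2+:11] = (word>>2) & 0x7ff = 1904  ←
opcode [0+:2] = (word>>0) & 0x3 = 0
tag signed 11b, MSB=1: 1904 - 2048 = -144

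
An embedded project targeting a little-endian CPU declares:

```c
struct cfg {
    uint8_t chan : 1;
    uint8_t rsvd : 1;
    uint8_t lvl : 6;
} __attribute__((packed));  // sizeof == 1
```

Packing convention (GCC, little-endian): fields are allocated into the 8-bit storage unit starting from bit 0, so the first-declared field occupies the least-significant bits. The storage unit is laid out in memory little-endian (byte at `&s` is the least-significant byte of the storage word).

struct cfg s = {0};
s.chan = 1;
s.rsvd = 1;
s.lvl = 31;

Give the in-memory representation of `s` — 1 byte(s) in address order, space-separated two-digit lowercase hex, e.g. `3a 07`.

[0+:1] chan=1 & 0x1 = 0x1; word=0x01
[1+:1] rsvd=1 & 0x1 = 0x1; word=0x03
[2+:6] lvl=31 & 0x3f = 0x1f; word=0x7f
word = 0x7f → little-endian bytes:
  [0]=0x7f

7f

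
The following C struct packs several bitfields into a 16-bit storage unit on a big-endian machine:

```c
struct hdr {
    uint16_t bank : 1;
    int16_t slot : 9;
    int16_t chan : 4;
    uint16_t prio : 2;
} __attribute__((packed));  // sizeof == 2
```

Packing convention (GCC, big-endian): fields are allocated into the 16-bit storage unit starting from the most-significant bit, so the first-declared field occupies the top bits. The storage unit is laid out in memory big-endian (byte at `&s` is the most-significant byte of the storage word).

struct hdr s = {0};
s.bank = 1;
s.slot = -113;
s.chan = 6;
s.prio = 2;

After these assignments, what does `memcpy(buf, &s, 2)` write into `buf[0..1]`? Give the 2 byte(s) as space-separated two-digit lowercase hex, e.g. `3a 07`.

e3 da

bank:1 = 1 → 0x1 << 15 → word 0x8000
slot:9 = -113 → 0x18f << 6 → word 0xe3c0
chan:4 = 6 → 0x6 << 2 → word 0xe3d8
prio:2 = 2 → 0x2 << 0 → word 0xe3da
word = 0xe3da → big-endian bytes:
  [0]=0xe3  [1]=0xda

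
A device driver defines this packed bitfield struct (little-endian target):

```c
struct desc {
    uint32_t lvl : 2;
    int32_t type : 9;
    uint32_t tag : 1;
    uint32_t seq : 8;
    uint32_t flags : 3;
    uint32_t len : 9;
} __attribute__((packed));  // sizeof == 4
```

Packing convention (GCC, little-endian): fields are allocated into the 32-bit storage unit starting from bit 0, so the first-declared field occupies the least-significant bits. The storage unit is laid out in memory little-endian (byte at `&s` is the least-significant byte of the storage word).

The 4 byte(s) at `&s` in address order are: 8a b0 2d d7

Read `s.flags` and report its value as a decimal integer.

2

[0]=0x8a [1]=0xb0 [2]=0x2d [3]=0xd7 (little-endian) → word 0xd72db08a
lvl:2 @ bit 0 → (0xd72db08a>>0)&0x3 = 0x2
type:9 @ bit 2 → (0xd72db08a>>2)&0x1ff = 0x22
tag:1 @ bit 11 → (0xd72db08a>>11)&0x1 = 0x0
seq:8 @ bit 12 → (0xd72db08a>>12)&0xff = 0xdb
flags:3 @ bit 20 → (0xd72db08a>>20)&0x7 = 0x2  ←
len:9 @ bit 23 → (0xd72db08a>>23)&0x1ff = 0x1ae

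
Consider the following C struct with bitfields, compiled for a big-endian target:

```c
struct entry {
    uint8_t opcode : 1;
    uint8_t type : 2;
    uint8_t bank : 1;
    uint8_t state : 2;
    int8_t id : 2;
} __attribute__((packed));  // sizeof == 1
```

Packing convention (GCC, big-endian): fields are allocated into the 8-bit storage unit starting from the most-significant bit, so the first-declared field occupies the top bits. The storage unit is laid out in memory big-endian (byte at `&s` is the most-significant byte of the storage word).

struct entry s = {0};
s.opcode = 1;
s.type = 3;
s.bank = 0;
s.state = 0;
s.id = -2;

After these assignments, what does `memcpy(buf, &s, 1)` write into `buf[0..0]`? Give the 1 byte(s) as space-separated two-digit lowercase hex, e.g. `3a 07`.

e2

opcode (1b) val=1 bits=0x1 at bit 7: 0x80
type (2b) val=3 bits=0x3 at bit 5: 0xe0
bank (1b) val=0 bits=0x0 at bit 4: 0xe0
state (2b) val=0 bits=0x0 at bit 2: 0xe0
id (2b) val=-2 bits=0x2 at bit 0: 0xe2
word = 0xe2 → big-endian bytes:
  [0]=0xe2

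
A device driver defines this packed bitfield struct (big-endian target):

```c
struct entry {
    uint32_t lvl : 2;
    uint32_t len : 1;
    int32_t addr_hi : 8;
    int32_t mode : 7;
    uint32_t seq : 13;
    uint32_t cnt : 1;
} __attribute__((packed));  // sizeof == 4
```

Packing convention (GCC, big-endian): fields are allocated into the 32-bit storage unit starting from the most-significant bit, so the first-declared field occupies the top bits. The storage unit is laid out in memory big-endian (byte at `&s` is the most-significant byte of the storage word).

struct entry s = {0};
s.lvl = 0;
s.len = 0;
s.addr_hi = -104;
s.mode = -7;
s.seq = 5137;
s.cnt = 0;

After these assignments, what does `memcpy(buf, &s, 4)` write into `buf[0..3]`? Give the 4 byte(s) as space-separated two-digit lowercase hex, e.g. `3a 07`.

13 1e 68 22

lvl (2b) val=0 bits=0x0 at bit 30: 0x00000000
len (1b) val=0 bits=0x0 at bit 29: 0x00000000
addr_hi (8b) val=-104 bits=0x98 at bit 21: 0x13000000
mode (7b) val=-7 bits=0x79 at bit 14: 0x131e4000
seq (13b) val=5137 bits=0x1411 at bit 1: 0x131e6822
cnt (1b) val=0 bits=0x0 at bit 0: 0x131e6822
word = 0x131e6822 → big-endian bytes:
  [0]=0x13  [1]=0x1e  [2]=0x68  [3]=0x22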